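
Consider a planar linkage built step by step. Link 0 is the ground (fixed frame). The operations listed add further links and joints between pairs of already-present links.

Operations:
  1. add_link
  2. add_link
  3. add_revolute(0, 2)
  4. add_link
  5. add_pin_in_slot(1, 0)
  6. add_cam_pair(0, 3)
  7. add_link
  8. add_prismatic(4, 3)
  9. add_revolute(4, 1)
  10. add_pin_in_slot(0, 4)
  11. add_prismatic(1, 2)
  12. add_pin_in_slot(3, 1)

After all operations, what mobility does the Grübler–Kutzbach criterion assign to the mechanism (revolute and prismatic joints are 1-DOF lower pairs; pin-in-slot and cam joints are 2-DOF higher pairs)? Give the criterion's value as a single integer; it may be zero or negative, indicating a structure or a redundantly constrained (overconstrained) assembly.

M = 0

[1;0;0] (link 0 is ground)
L+ [2;0;0]
L+ [3;0;0]
R(0,2)∈J1 [3;1;0]
L+ [4;1;0]
PS(1,0)∈J2 [4;1;1]
C(0,3)∈J2 [4;1;2]
L+ [5;1;2]
P(4,3)∈J1 [5;2;2]
R(4,1)∈J1 [5;3;2]
PS(0,4)∈J2 [5;3;3]
P(1,2)∈J1 [5;4;3]
PS(3,1)∈J2 [5;4;4]
mobility = 12 − 8 − 4 = 0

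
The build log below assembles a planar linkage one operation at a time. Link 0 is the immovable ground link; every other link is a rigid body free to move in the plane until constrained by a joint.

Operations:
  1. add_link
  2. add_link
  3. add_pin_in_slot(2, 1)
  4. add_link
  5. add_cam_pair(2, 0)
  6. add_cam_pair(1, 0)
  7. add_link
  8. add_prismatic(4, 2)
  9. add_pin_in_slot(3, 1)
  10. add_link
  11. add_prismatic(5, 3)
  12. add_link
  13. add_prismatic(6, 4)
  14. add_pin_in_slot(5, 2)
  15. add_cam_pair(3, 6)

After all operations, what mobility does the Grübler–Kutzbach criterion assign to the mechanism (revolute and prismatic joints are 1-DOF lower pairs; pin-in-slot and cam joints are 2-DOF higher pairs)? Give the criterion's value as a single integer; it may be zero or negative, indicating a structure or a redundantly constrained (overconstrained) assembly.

M = 6

ground; <1,0,0>
#1 <2,0,0>
#2 <3,0,0>
PS:2↔1 J2 <3,0,1>
#3 <4,0,1>
C:2↔0 J2 <4,0,2>
C:1↔0 J2 <4,0,3>
#4 <5,0,3>
P:4↔2 J1 <5,1,3>
PS:3↔1 J2 <5,1,4>
#5 <6,1,4>
P:5↔3 J1 <6,2,4>
#6 <7,2,4>
P:6↔4 J1 <7,3,4>
PS:5↔2 J2 <7,3,5>
C:3↔6 J2 <7,3,6>
3×6 − 2×3 − 1×6 = 6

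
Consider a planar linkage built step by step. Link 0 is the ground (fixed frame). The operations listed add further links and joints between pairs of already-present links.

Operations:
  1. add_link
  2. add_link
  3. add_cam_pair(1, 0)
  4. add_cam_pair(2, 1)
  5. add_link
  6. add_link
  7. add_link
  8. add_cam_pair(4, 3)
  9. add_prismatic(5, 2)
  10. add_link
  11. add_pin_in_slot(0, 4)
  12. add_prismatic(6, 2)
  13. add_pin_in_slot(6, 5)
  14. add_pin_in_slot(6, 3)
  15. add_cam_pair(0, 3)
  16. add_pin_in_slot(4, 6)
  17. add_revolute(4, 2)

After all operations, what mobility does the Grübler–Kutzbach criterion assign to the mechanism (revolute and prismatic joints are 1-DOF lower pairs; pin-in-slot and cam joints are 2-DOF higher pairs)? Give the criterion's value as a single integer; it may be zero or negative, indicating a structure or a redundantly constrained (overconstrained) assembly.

M = 4

ground; <1,0,0>
#1 <2,0,0>
#2 <3,0,0>
C:1↔0 J2 <3,0,1>
C:2↔1 J2 <3,0,2>
#3 <4,0,2>
#4 <5,0,2>
#5 <6,0,2>
C:4↔3 J2 <6,0,3>
P:5↔2 J1 <6,1,3>
#6 <7,1,3>
PS:0↔4 J2 <7,1,4>
P:6↔2 J1 <7,2,4>
PS:6↔5 J2 <7,2,5>
PS:6↔3 J2 <7,2,6>
C:0↔3 J2 <7,2,7>
PS:4↔6 J2 <7,2,8>
R:4↔2 J1 <7,3,8>
3×6 − 2×3 − 1×8 = 4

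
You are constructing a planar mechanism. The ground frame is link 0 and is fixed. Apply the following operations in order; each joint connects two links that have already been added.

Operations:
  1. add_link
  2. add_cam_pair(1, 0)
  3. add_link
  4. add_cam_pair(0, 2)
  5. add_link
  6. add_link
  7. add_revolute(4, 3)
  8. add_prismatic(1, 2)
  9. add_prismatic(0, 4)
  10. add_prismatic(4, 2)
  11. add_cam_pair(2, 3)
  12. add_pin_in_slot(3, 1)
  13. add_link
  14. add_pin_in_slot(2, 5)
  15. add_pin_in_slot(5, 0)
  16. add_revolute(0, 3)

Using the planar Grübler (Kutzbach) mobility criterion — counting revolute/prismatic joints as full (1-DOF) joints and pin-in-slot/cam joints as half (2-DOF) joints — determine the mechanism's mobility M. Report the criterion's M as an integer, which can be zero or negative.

L=1 J1=0 J2=0
add link → L=2 J1=0 J2=0
C@1,0 dof=2 J2 → L=2 J1=0 J2=1
add link → L=3 J1=0 J2=1
C@0,2 dof=2 J2 → L=3 J1=0 J2=2
add link → L=4 J1=0 J2=2
add link → L=5 J1=0 J2=2
R@4,3 dof=1 J1 → L=5 J1=1 J2=2
P@1,2 dof=1 J1 → L=5 J1=2 J2=2
P@0,4 dof=1 J1 → L=5 J1=3 J2=2
P@4,2 dof=1 J1 → L=5 J1=4 J2=2
C@2,3 dof=2 J2 → L=5 J1=4 J2=3
PS@3,1 dof=2 J2 → L=5 J1=4 J2=4
add link → L=6 J1=4 J2=4
PS@2,5 dof=2 J2 → L=6 J1=4 J2=5
PS@5,0 dof=2 J2 → L=6 J1=4 J2=6
R@0,3 dof=1 J1 → L=6 J1=5 J2=6
M=3(L−1)−2J1−J2=3·5−2·5−6=-1

M = -1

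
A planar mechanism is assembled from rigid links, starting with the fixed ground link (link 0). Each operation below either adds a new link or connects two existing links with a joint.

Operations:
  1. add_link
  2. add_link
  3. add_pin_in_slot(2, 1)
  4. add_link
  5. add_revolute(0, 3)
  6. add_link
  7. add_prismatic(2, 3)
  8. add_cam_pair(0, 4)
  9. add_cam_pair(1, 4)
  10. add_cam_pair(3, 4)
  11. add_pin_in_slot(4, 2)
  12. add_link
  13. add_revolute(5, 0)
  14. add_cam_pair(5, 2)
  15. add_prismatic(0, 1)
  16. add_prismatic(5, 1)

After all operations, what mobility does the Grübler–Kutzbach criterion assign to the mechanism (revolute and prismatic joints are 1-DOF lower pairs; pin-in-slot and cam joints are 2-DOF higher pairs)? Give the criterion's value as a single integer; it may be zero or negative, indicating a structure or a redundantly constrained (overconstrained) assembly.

[1;0;0] (link 0 is ground)
L+ [2;0;0]
L+ [3;0;0]
PS(2,1)∈J2 [3;0;1]
L+ [4;0;1]
R(0,3)∈J1 [4;1;1]
L+ [5;1;1]
P(2,3)∈J1 [5;2;1]
C(0,4)∈J2 [5;2;2]
C(1,4)∈J2 [5;2;3]
C(3,4)∈J2 [5;2;4]
PS(4,2)∈J2 [5;2;5]
L+ [6;2;5]
R(5,0)∈J1 [6;3;5]
C(5,2)∈J2 [6;3;6]
P(0,1)∈J1 [6;4;6]
P(5,1)∈J1 [6;5;6]
mobility = 15 − 10 − 6 = -1

M = -1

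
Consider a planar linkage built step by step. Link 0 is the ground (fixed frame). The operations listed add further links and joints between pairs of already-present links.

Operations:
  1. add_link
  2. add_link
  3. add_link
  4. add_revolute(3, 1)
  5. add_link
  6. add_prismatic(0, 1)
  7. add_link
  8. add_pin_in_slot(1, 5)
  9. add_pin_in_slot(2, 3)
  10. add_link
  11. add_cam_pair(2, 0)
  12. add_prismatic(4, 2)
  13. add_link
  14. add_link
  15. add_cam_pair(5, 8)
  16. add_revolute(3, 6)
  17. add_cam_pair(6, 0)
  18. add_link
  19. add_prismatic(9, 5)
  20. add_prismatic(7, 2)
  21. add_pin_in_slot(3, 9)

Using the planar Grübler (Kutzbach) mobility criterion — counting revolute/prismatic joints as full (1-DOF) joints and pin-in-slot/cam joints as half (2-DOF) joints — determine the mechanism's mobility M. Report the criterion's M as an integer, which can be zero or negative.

M = 9

L=1 J1=0 J2=0
add link → L=2 J1=0 J2=0
add link → L=3 J1=0 J2=0
add link → L=4 J1=0 J2=0
R@3,1 dof=1 J1 → L=4 J1=1 J2=0
add link → L=5 J1=1 J2=0
P@0,1 dof=1 J1 → L=5 J1=2 J2=0
add link → L=6 J1=2 J2=0
PS@1,5 dof=2 J2 → L=6 J1=2 J2=1
PS@2,3 dof=2 J2 → L=6 J1=2 J2=2
add link → L=7 J1=2 J2=2
C@2,0 dof=2 J2 → L=7 J1=2 J2=3
P@4,2 dof=1 J1 → L=7 J1=3 J2=3
add link → L=8 J1=3 J2=3
add link → L=9 J1=3 J2=3
C@5,8 dof=2 J2 → L=9 J1=3 J2=4
R@3,6 dof=1 J1 → L=9 J1=4 J2=4
C@6,0 dof=2 J2 → L=9 J1=4 J2=5
add link → L=10 J1=4 J2=5
P@9,5 dof=1 J1 → L=10 J1=5 J2=5
P@7,2 dof=1 J1 → L=10 J1=6 J2=5
PS@3,9 dof=2 J2 → L=10 J1=6 J2=6
M=3(L−1)−2J1−J2=3·9−2·6−6=9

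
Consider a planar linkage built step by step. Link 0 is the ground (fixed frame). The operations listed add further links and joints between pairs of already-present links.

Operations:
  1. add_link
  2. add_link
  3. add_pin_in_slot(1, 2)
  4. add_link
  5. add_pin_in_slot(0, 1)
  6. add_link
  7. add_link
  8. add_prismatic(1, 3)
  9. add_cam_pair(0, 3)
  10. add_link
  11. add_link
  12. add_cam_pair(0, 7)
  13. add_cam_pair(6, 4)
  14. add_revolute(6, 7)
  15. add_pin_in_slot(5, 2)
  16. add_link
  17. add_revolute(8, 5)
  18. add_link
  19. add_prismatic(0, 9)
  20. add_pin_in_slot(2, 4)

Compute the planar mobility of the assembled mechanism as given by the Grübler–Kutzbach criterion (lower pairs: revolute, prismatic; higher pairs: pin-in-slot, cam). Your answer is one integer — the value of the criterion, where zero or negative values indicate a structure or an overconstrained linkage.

M = 12

[1;0;0] (link 0 is ground)
L+ [2;0;0]
L+ [3;0;0]
PS(1,2)∈J2 [3;0;1]
L+ [4;0;1]
PS(0,1)∈J2 [4;0;2]
L+ [5;0;2]
L+ [6;0;2]
P(1,3)∈J1 [6;1;2]
C(0,3)∈J2 [6;1;3]
L+ [7;1;3]
L+ [8;1;3]
C(0,7)∈J2 [8;1;4]
C(6,4)∈J2 [8;1;5]
R(6,7)∈J1 [8;2;5]
PS(5,2)∈J2 [8;2;6]
L+ [9;2;6]
R(8,5)∈J1 [9;3;6]
L+ [10;3;6]
P(0,9)∈J1 [10;4;6]
PS(2,4)∈J2 [10;4;7]
mobility = 27 − 8 − 7 = 12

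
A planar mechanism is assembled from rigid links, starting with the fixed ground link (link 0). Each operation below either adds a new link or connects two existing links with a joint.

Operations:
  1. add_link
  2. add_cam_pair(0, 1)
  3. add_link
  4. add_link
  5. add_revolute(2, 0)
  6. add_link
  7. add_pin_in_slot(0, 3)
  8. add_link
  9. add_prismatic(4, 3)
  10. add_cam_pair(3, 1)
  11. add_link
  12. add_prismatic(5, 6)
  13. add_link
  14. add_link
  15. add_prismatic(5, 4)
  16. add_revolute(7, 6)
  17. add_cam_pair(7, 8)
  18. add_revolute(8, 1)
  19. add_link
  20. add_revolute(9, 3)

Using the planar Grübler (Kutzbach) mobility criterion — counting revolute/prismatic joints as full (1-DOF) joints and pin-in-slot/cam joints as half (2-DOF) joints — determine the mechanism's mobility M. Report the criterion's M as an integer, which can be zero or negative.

M = 9

[1;0;0] (link 0 is ground)
L+ [2;0;0]
C(0,1)∈J2 [2;0;1]
L+ [3;0;1]
L+ [4;0;1]
R(2,0)∈J1 [4;1;1]
L+ [5;1;1]
PS(0,3)∈J2 [5;1;2]
L+ [6;1;2]
P(4,3)∈J1 [6;2;2]
C(3,1)∈J2 [6;2;3]
L+ [7;2;3]
P(5,6)∈J1 [7;3;3]
L+ [8;3;3]
L+ [9;3;3]
P(5,4)∈J1 [9;4;3]
R(7,6)∈J1 [9;5;3]
C(7,8)∈J2 [9;5;4]
R(8,1)∈J1 [9;6;4]
L+ [10;6;4]
R(9,3)∈J1 [10;7;4]
mobility = 27 − 14 − 4 = 9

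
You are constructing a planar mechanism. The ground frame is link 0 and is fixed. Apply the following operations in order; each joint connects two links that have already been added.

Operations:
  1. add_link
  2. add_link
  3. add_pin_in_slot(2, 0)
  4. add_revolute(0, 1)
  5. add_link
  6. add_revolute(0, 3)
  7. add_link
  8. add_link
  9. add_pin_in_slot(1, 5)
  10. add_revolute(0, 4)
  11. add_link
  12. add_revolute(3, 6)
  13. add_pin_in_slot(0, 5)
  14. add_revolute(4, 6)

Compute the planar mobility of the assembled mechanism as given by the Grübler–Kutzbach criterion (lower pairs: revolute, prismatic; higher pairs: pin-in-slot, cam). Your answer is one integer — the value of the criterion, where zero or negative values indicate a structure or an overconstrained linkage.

L=1 J1=0 J2=0
add link → L=2 J1=0 J2=0
add link → L=3 J1=0 J2=0
PS@2,0 dof=2 J2 → L=3 J1=0 J2=1
R@0,1 dof=1 J1 → L=3 J1=1 J2=1
add link → L=4 J1=1 J2=1
R@0,3 dof=1 J1 → L=4 J1=2 J2=1
add link → L=5 J1=2 J2=1
add link → L=6 J1=2 J2=1
PS@1,5 dof=2 J2 → L=6 J1=2 J2=2
R@0,4 dof=1 J1 → L=6 J1=3 J2=2
add link → L=7 J1=3 J2=2
R@3,6 dof=1 J1 → L=7 J1=4 J2=2
PS@0,5 dof=2 J2 → L=7 J1=4 J2=3
R@4,6 dof=1 J1 → L=7 J1=5 J2=3
M=3(L−1)−2J1−J2=3·6−2·5−3=5

M = 5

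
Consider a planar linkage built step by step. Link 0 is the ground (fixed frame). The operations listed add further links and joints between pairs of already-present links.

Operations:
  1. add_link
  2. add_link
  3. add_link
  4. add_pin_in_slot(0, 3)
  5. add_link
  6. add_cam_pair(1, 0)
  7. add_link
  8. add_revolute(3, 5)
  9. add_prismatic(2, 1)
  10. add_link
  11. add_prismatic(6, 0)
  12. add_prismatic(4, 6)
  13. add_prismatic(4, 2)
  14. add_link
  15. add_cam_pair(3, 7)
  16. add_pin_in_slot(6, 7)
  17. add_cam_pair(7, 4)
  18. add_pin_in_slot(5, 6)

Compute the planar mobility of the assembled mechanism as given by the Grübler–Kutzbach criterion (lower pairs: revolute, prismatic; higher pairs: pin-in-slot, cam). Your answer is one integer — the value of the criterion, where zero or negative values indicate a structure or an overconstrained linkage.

L=1 J1=0 J2=0
add link → L=2 J1=0 J2=0
add link → L=3 J1=0 J2=0
add link → L=4 J1=0 J2=0
PS@0,3 dof=2 J2 → L=4 J1=0 J2=1
add link → L=5 J1=0 J2=1
C@1,0 dof=2 J2 → L=5 J1=0 J2=2
add link → L=6 J1=0 J2=2
R@3,5 dof=1 J1 → L=6 J1=1 J2=2
P@2,1 dof=1 J1 → L=6 J1=2 J2=2
add link → L=7 J1=2 J2=2
P@6,0 dof=1 J1 → L=7 J1=3 J2=2
P@4,6 dof=1 J1 → L=7 J1=4 J2=2
P@4,2 dof=1 J1 → L=7 J1=5 J2=2
add link → L=8 J1=5 J2=2
C@3,7 dof=2 J2 → L=8 J1=5 J2=3
PS@6,7 dof=2 J2 → L=8 J1=5 J2=4
C@7,4 dof=2 J2 → L=8 J1=5 J2=5
PS@5,6 dof=2 J2 → L=8 J1=5 J2=6
M=3(L−1)−2J1−J2=3·7−2·5−6=5

M = 5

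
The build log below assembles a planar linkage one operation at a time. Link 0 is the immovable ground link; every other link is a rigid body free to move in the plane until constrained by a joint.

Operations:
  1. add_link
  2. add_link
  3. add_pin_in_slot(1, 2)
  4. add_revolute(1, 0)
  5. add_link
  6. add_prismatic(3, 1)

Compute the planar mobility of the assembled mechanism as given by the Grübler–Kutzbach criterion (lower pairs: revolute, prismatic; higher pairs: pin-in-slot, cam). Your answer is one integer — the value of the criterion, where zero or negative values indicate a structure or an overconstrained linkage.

M = 4

L=1 J1=0 J2=0
add link → L=2 J1=0 J2=0
add link → L=3 J1=0 J2=0
PS@1,2 dof=2 J2 → L=3 J1=0 J2=1
R@1,0 dof=1 J1 → L=3 J1=1 J2=1
add link → L=4 J1=1 J2=1
P@3,1 dof=1 J1 → L=4 J1=2 J2=1
M=3(L−1)−2J1−J2=3·3−2·2−1=4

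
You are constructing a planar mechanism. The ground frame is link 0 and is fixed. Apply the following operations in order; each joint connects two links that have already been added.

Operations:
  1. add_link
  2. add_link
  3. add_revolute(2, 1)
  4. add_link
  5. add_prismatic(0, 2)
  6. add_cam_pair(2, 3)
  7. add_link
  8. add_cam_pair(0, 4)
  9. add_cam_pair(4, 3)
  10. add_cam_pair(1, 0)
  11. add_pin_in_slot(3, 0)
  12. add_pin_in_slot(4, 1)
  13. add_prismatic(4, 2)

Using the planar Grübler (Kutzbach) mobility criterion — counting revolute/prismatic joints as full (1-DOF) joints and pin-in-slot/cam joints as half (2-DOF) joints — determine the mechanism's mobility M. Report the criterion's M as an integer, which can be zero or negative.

M = 0

link 0 = ground. State L|J1|J2 = 1|0|0
+link1  2|0|0
+link2  3|0|0
R(2,1) f=1→J1  3|1|0
+link3  4|1|0
P(0,2) f=1→J1  4|2|0
C(2,3) f=2→J2  4|2|1
+link4  5|2|1
C(0,4) f=2→J2  5|2|2
C(4,3) f=2→J2  5|2|3
C(1,0) f=2→J2  5|2|4
PS(3,0) f=2→J2  5|2|5
PS(4,1) f=2→J2  5|2|6
P(4,2) f=1→J1  5|3|6
M = 3(5−1)−2·3−6 = 12−6−6 = 0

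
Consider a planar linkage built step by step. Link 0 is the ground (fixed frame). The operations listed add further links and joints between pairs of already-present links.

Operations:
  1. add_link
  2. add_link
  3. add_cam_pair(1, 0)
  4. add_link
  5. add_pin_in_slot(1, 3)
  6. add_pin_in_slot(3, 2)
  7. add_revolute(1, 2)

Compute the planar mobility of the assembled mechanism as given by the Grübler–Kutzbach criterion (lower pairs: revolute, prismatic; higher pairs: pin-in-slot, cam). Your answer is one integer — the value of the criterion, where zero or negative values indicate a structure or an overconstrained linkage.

ground; <1,0,0>
#1 <2,0,0>
#2 <3,0,0>
C:1↔0 J2 <3,0,1>
#3 <4,0,1>
PS:1↔3 J2 <4,0,2>
PS:3↔2 J2 <4,0,3>
R:1↔2 J1 <4,1,3>
3×3 − 2×1 − 1×3 = 4

M = 4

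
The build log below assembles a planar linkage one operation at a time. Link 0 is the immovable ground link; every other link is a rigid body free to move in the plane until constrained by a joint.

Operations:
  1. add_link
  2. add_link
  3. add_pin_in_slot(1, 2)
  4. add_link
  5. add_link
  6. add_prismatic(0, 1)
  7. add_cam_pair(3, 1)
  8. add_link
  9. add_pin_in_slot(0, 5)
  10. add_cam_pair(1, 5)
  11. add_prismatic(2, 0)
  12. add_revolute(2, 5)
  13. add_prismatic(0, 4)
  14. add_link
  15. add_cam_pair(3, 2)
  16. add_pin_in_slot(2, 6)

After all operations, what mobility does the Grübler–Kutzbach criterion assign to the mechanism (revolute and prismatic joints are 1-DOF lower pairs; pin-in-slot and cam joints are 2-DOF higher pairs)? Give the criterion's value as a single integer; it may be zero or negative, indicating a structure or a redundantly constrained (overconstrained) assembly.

L=1 J1=0 J2=0
add link → L=2 J1=0 J2=0
add link → L=3 J1=0 J2=0
PS@1,2 dof=2 J2 → L=3 J1=0 J2=1
add link → L=4 J1=0 J2=1
add link → L=5 J1=0 J2=1
P@0,1 dof=1 J1 → L=5 J1=1 J2=1
C@3,1 dof=2 J2 → L=5 J1=1 J2=2
add link → L=6 J1=1 J2=2
PS@0,5 dof=2 J2 → L=6 J1=1 J2=3
C@1,5 dof=2 J2 → L=6 J1=1 J2=4
P@2,0 dof=1 J1 → L=6 J1=2 J2=4
R@2,5 dof=1 J1 → L=6 J1=3 J2=4
P@0,4 dof=1 J1 → L=6 J1=4 J2=4
add link → L=7 J1=4 J2=4
C@3,2 dof=2 J2 → L=7 J1=4 J2=5
PS@2,6 dof=2 J2 → L=7 J1=4 J2=6
M=3(L−1)−2J1−J2=3·6−2·4−6=4

M = 4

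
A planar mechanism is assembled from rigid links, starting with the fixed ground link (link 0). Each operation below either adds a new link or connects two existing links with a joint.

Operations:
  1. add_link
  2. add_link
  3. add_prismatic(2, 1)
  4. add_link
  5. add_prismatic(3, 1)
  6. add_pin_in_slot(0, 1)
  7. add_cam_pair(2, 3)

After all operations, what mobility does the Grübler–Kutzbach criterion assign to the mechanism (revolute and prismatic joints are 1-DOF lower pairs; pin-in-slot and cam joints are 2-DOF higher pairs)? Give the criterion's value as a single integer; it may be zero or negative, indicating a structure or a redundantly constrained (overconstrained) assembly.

M = 3

link 0 = ground. State L|J1|J2 = 1|0|0
+link1  2|0|0
+link2  3|0|0
P(2,1) f=1→J1  3|1|0
+link3  4|1|0
P(3,1) f=1→J1  4|2|0
PS(0,1) f=2→J2  4|2|1
C(2,3) f=2→J2  4|2|2
M = 3(4−1)−2·2−2 = 9−4−2 = 3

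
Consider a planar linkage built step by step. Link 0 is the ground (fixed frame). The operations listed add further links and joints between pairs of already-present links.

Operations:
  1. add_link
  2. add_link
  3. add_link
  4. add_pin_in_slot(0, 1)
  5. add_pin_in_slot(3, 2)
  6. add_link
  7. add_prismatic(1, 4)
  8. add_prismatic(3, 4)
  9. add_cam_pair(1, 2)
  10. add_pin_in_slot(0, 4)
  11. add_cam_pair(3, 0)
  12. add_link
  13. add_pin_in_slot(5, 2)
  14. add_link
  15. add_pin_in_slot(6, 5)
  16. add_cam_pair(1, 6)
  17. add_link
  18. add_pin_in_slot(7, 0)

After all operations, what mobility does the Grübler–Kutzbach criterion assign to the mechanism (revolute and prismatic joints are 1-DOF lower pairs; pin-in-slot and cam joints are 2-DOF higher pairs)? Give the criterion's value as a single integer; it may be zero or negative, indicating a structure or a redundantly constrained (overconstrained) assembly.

link 0 = ground. State L|J1|J2 = 1|0|0
+link1  2|0|0
+link2  3|0|0
+link3  4|0|0
PS(0,1) f=2→J2  4|0|1
PS(3,2) f=2→J2  4|0|2
+link4  5|0|2
P(1,4) f=1→J1  5|1|2
P(3,4) f=1→J1  5|2|2
C(1,2) f=2→J2  5|2|3
PS(0,4) f=2→J2  5|2|4
C(3,0) f=2→J2  5|2|5
+link5  6|2|5
PS(5,2) f=2→J2  6|2|6
+link6  7|2|6
PS(6,5) f=2→J2  7|2|7
C(1,6) f=2→J2  7|2|8
+link7  8|2|8
PS(7,0) f=2→J2  8|2|9
M = 3(8−1)−2·2−9 = 21−4−9 = 8

M = 8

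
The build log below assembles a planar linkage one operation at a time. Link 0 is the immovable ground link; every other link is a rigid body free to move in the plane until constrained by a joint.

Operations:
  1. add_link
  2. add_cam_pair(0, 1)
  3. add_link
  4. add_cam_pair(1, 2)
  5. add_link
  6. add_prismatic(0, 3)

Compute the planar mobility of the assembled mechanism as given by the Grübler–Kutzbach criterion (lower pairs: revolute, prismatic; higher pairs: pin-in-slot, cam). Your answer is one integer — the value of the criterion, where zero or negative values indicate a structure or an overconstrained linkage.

ground; <1,0,0>
#1 <2,0,0>
C:0↔1 J2 <2,0,1>
#2 <3,0,1>
C:1↔2 J2 <3,0,2>
#3 <4,0,2>
P:0↔3 J1 <4,1,2>
3×3 − 2×1 − 1×2 = 5

M = 5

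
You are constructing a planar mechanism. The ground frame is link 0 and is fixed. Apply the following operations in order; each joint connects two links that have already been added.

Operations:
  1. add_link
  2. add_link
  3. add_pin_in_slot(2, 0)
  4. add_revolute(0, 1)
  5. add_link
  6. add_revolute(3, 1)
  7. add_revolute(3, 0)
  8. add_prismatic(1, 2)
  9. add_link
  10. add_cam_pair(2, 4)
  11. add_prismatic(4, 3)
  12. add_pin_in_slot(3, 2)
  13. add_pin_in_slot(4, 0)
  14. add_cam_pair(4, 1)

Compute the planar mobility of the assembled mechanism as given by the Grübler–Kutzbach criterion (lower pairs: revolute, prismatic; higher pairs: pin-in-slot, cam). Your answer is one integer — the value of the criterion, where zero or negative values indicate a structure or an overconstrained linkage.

(L,J1,J2)=(1,0,0); link0 fixed
link1: (2,0,0)
link2: (3,0,0)
PS 2-0 [J2]: (3,0,1)
R 0-1 [J1]: (3,1,1)
link3: (4,1,1)
R 3-1 [J1]: (4,2,1)
R 3-0 [J1]: (4,3,1)
P 1-2 [J1]: (4,4,1)
link4: (5,4,1)
C 2-4 [J2]: (5,4,2)
P 4-3 [J1]: (5,5,2)
PS 3-2 [J2]: (5,5,3)
PS 4-0 [J2]: (5,5,4)
C 4-1 [J2]: (5,5,5)
Grübler: 3·4 − 2·5 − 5 = -3

M = -3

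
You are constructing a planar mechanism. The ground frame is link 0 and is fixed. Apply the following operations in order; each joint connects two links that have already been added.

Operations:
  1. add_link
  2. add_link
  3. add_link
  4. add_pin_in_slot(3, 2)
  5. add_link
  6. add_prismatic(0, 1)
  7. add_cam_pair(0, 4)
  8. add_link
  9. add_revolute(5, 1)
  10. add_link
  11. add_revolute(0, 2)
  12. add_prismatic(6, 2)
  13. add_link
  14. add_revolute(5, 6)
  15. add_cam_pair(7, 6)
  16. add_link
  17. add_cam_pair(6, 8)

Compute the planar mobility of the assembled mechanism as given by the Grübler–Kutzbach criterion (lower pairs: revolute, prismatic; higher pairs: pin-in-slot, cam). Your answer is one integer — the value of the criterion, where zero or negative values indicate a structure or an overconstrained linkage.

M = 10

link 0 = ground. State L|J1|J2 = 1|0|0
+link1  2|0|0
+link2  3|0|0
+link3  4|0|0
PS(3,2) f=2→J2  4|0|1
+link4  5|0|1
P(0,1) f=1→J1  5|1|1
C(0,4) f=2→J2  5|1|2
+link5  6|1|2
R(5,1) f=1→J1  6|2|2
+link6  7|2|2
R(0,2) f=1→J1  7|3|2
P(6,2) f=1→J1  7|4|2
+link7  8|4|2
R(5,6) f=1→J1  8|5|2
C(7,6) f=2→J2  8|5|3
+link8  9|5|3
C(6,8) f=2→J2  9|5|4
M = 3(9−1)−2·5−4 = 24−10−4 = 10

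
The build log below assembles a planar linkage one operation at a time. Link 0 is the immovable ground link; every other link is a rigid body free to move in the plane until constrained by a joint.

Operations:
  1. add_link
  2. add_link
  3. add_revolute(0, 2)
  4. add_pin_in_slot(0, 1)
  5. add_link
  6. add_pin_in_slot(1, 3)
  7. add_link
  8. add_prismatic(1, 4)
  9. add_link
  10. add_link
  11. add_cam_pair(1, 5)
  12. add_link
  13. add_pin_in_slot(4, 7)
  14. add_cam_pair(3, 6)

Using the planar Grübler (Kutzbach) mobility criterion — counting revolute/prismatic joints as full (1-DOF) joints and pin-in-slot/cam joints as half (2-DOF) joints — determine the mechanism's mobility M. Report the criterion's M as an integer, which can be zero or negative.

link 0 = ground. State L|J1|J2 = 1|0|0
+link1  2|0|0
+link2  3|0|0
R(0,2) f=1→J1  3|1|0
PS(0,1) f=2→J2  3|1|1
+link3  4|1|1
PS(1,3) f=2→J2  4|1|2
+link4  5|1|2
P(1,4) f=1→J1  5|2|2
+link5  6|2|2
+link6  7|2|2
C(1,5) f=2→J2  7|2|3
+link7  8|2|3
PS(4,7) f=2→J2  8|2|4
C(3,6) f=2→J2  8|2|5
M = 3(8−1)−2·2−5 = 21−4−5 = 12

M = 12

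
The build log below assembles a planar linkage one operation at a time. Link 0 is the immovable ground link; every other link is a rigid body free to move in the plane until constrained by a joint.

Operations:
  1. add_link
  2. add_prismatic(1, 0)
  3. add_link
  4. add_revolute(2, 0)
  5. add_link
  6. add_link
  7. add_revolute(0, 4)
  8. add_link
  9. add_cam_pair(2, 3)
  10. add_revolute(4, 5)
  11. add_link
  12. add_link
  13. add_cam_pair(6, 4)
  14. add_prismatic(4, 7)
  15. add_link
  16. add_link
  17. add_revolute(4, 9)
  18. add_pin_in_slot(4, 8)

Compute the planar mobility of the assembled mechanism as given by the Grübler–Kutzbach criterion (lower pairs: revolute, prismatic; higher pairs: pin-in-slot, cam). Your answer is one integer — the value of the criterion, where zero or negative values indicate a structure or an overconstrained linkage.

M = 12

[1;0;0] (link 0 is ground)
L+ [2;0;0]
P(1,0)∈J1 [2;1;0]
L+ [3;1;0]
R(2,0)∈J1 [3;2;0]
L+ [4;2;0]
L+ [5;2;0]
R(0,4)∈J1 [5;3;0]
L+ [6;3;0]
C(2,3)∈J2 [6;3;1]
R(4,5)∈J1 [6;4;1]
L+ [7;4;1]
L+ [8;4;1]
C(6,4)∈J2 [8;4;2]
P(4,7)∈J1 [8;5;2]
L+ [9;5;2]
L+ [10;5;2]
R(4,9)∈J1 [10;6;2]
PS(4,8)∈J2 [10;6;3]
mobility = 27 − 12 − 3 = 12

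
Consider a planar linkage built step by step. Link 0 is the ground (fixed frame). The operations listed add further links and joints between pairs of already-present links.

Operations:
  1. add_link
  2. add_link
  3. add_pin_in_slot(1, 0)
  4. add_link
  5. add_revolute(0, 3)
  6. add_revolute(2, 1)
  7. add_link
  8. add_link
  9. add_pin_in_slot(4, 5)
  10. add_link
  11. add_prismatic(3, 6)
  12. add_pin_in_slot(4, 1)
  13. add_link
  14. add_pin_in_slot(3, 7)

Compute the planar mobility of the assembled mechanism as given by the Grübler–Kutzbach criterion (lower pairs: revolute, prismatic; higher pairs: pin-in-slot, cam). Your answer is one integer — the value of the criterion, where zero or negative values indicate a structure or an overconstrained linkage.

(L,J1,J2)=(1,0,0); link0 fixed
link1: (2,0,0)
link2: (3,0,0)
PS 1-0 [J2]: (3,0,1)
link3: (4,0,1)
R 0-3 [J1]: (4,1,1)
R 2-1 [J1]: (4,2,1)
link4: (5,2,1)
link5: (6,2,1)
PS 4-5 [J2]: (6,2,2)
link6: (7,2,2)
P 3-6 [J1]: (7,3,2)
PS 4-1 [J2]: (7,3,3)
link7: (8,3,3)
PS 3-7 [J2]: (8,3,4)
Grübler: 3·7 − 2·3 − 4 = 11

M = 11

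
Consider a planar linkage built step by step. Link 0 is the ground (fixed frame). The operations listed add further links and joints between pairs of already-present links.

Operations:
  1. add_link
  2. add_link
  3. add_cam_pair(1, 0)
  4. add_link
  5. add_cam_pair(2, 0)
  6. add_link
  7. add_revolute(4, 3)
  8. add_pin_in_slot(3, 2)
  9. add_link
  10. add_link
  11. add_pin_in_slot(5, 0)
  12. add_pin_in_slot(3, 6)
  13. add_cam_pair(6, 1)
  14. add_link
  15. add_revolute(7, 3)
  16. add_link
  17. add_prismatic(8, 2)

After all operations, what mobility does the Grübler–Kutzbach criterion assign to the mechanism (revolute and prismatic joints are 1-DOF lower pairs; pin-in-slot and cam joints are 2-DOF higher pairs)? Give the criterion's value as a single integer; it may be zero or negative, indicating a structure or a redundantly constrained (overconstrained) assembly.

link 0 = ground. State L|J1|J2 = 1|0|0
+link1  2|0|0
+link2  3|0|0
C(1,0) f=2→J2  3|0|1
+link3  4|0|1
C(2,0) f=2→J2  4|0|2
+link4  5|0|2
R(4,3) f=1→J1  5|1|2
PS(3,2) f=2→J2  5|1|3
+link5  6|1|3
+link6  7|1|3
PS(5,0) f=2→J2  7|1|4
PS(3,6) f=2→J2  7|1|5
C(6,1) f=2→J2  7|1|6
+link7  8|1|6
R(7,3) f=1→J1  8|2|6
+link8  9|2|6
P(8,2) f=1→J1  9|3|6
M = 3(9−1)−2·3−6 = 24−6−6 = 12

M = 12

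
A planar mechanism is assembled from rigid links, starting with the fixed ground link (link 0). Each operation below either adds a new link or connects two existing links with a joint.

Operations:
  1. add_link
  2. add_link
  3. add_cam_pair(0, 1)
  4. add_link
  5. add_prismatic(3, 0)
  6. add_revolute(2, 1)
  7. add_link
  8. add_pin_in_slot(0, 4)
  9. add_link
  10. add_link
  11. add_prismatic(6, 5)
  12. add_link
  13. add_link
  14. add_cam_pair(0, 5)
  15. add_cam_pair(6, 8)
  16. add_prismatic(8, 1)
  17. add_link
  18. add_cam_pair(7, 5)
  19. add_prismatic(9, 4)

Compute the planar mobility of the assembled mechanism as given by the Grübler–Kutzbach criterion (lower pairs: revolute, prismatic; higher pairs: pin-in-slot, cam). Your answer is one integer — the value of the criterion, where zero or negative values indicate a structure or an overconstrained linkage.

L=1 J1=0 J2=0
add link → L=2 J1=0 J2=0
add link → L=3 J1=0 J2=0
C@0,1 dof=2 J2 → L=3 J1=0 J2=1
add link → L=4 J1=0 J2=1
P@3,0 dof=1 J1 → L=4 J1=1 J2=1
R@2,1 dof=1 J1 → L=4 J1=2 J2=1
add link → L=5 J1=2 J2=1
PS@0,4 dof=2 J2 → L=5 J1=2 J2=2
add link → L=6 J1=2 J2=2
add link → L=7 J1=2 J2=2
P@6,5 dof=1 J1 → L=7 J1=3 J2=2
add link → L=8 J1=3 J2=2
add link → L=9 J1=3 J2=2
C@0,5 dof=2 J2 → L=9 J1=3 J2=3
C@6,8 dof=2 J2 → L=9 J1=3 J2=4
P@8,1 dof=1 J1 → L=9 J1=4 J2=4
add link → L=10 J1=4 J2=4
C@7,5 dof=2 J2 → L=10 J1=4 J2=5
P@9,4 dof=1 J1 → L=10 J1=5 J2=5
M=3(L−1)−2J1−J2=3·9−2·5−5=12

M = 12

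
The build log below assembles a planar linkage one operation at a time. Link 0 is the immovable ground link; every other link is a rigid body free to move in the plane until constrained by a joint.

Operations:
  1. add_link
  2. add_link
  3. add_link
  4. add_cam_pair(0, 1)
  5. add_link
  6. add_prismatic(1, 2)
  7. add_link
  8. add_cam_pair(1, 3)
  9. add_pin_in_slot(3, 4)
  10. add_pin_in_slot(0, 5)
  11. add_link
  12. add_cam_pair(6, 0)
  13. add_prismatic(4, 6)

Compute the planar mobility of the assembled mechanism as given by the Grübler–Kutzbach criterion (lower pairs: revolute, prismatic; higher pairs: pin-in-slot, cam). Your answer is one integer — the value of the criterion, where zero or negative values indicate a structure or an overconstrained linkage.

M = 9

(L,J1,J2)=(1,0,0); link0 fixed
link1: (2,0,0)
link2: (3,0,0)
link3: (4,0,0)
C 0-1 [J2]: (4,0,1)
link4: (5,0,1)
P 1-2 [J1]: (5,1,1)
link5: (6,1,1)
C 1-3 [J2]: (6,1,2)
PS 3-4 [J2]: (6,1,3)
PS 0-5 [J2]: (6,1,4)
link6: (7,1,4)
C 6-0 [J2]: (7,1,5)
P 4-6 [J1]: (7,2,5)
Grübler: 3·6 − 2·2 − 5 = 9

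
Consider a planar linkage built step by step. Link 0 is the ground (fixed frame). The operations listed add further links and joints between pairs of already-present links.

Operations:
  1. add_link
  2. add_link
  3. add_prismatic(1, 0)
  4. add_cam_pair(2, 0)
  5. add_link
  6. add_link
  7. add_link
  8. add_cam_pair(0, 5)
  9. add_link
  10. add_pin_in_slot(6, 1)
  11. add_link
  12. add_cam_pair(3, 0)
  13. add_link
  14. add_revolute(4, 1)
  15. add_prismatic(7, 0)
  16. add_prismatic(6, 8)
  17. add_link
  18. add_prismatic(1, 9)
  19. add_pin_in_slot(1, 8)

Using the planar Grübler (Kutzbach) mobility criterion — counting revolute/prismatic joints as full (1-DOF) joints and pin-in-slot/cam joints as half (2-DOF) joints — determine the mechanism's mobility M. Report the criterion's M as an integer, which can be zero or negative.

ground; <1,0,0>
#1 <2,0,0>
#2 <3,0,0>
P:1↔0 J1 <3,1,0>
C:2↔0 J2 <3,1,1>
#3 <4,1,1>
#4 <5,1,1>
#5 <6,1,1>
C:0↔5 J2 <6,1,2>
#6 <7,1,2>
PS:6↔1 J2 <7,1,3>
#7 <8,1,3>
C:3↔0 J2 <8,1,4>
#8 <9,1,4>
R:4↔1 J1 <9,2,4>
P:7↔0 J1 <9,3,4>
P:6↔8 J1 <9,4,4>
#9 <10,4,4>
P:1↔9 J1 <10,5,4>
PS:1↔8 J2 <10,5,5>
3×9 − 2×5 − 1×5 = 12

M = 12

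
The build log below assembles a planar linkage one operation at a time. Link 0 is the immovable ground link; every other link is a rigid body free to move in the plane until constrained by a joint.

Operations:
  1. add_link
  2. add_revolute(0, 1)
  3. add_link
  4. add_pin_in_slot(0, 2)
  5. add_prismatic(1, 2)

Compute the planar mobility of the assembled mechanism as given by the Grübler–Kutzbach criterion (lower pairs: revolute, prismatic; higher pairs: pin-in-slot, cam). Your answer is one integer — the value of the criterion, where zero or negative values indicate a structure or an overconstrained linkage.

M = 1

link 0 = ground. State L|J1|J2 = 1|0|0
+link1  2|0|0
R(0,1) f=1→J1  2|1|0
+link2  3|1|0
PS(0,2) f=2→J2  3|1|1
P(1,2) f=1→J1  3|2|1
M = 3(3−1)−2·2−1 = 6−4−1 = 1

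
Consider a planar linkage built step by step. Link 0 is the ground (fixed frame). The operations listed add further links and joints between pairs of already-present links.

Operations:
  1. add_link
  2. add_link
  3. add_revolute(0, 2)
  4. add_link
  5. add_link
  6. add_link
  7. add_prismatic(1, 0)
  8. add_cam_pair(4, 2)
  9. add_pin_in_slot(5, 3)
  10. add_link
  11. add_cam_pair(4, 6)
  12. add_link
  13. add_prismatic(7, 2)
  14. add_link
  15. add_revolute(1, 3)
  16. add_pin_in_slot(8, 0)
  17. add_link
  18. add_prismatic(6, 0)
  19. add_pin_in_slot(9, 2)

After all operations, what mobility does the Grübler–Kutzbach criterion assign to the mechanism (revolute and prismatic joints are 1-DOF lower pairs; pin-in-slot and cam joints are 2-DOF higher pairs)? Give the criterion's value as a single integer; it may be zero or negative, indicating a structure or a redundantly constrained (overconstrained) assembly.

M = 12

ground; <1,0,0>
#1 <2,0,0>
#2 <3,0,0>
R:0↔2 J1 <3,1,0>
#3 <4,1,0>
#4 <5,1,0>
#5 <6,1,0>
P:1↔0 J1 <6,2,0>
C:4↔2 J2 <6,2,1>
PS:5↔3 J2 <6,2,2>
#6 <7,2,2>
C:4↔6 J2 <7,2,3>
#7 <8,2,3>
P:7↔2 J1 <8,3,3>
#8 <9,3,3>
R:1↔3 J1 <9,4,3>
PS:8↔0 J2 <9,4,4>
#9 <10,4,4>
P:6↔0 J1 <10,5,4>
PS:9↔2 J2 <10,5,5>
3×9 − 2×5 − 1×5 = 12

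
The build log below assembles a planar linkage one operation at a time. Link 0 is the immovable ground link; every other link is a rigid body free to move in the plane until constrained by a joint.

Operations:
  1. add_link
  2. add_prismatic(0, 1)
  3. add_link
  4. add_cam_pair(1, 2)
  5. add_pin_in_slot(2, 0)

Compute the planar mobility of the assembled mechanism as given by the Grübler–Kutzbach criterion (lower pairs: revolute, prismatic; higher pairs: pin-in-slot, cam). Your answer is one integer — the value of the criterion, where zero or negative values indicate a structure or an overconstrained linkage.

(L,J1,J2)=(1,0,0); link0 fixed
link1: (2,0,0)
P 0-1 [J1]: (2,1,0)
link2: (3,1,0)
C 1-2 [J2]: (3,1,1)
PS 2-0 [J2]: (3,1,2)
Grübler: 3·2 − 2·1 − 2 = 2

M = 2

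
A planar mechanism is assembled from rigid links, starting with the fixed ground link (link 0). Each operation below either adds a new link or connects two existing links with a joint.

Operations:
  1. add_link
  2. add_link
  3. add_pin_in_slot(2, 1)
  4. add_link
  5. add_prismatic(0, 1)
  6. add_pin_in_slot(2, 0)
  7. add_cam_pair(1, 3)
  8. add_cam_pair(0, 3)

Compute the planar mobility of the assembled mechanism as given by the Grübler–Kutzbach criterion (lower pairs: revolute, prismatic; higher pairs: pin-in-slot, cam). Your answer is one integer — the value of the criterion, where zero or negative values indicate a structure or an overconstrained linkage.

M = 3

L=1 J1=0 J2=0
add link → L=2 J1=0 J2=0
add link → L=3 J1=0 J2=0
PS@2,1 dof=2 J2 → L=3 J1=0 J2=1
add link → L=4 J1=0 J2=1
P@0,1 dof=1 J1 → L=4 J1=1 J2=1
PS@2,0 dof=2 J2 → L=4 J1=1 J2=2
C@1,3 dof=2 J2 → L=4 J1=1 J2=3
C@0,3 dof=2 J2 → L=4 J1=1 J2=4
M=3(L−1)−2J1−J2=3·3−2·1−4=3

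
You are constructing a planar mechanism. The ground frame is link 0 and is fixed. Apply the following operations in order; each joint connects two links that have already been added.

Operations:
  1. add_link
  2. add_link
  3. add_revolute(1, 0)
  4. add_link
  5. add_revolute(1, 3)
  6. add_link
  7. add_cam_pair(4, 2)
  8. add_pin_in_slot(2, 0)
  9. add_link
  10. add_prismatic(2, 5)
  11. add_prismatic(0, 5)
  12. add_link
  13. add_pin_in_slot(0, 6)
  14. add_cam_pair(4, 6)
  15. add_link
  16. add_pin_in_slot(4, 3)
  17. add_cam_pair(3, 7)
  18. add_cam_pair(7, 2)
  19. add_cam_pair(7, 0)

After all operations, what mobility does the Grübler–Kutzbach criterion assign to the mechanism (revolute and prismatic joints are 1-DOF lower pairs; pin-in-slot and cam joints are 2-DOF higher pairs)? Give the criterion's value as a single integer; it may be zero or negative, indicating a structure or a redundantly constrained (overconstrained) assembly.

M = 5

[1;0;0] (link 0 is ground)
L+ [2;0;0]
L+ [3;0;0]
R(1,0)∈J1 [3;1;0]
L+ [4;1;0]
R(1,3)∈J1 [4;2;0]
L+ [5;2;0]
C(4,2)∈J2 [5;2;1]
PS(2,0)∈J2 [5;2;2]
L+ [6;2;2]
P(2,5)∈J1 [6;3;2]
P(0,5)∈J1 [6;4;2]
L+ [7;4;2]
PS(0,6)∈J2 [7;4;3]
C(4,6)∈J2 [7;4;4]
L+ [8;4;4]
PS(4,3)∈J2 [8;4;5]
C(3,7)∈J2 [8;4;6]
C(7,2)∈J2 [8;4;7]
C(7,0)∈J2 [8;4;8]
mobility = 21 − 8 − 8 = 5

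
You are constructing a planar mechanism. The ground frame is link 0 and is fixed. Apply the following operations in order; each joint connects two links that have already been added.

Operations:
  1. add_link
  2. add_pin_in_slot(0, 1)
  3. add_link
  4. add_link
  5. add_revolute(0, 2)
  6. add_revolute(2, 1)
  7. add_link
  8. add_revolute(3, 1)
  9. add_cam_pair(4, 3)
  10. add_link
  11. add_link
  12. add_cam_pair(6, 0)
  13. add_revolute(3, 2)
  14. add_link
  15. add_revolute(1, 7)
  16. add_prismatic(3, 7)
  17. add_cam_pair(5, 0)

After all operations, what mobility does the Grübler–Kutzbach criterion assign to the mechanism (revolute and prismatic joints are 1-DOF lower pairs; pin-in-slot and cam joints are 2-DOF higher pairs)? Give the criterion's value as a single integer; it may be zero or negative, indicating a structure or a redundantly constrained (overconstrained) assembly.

L=1 J1=0 J2=0
add link → L=2 J1=0 J2=0
PS@0,1 dof=2 J2 → L=2 J1=0 J2=1
add link → L=3 J1=0 J2=1
add link → L=4 J1=0 J2=1
R@0,2 dof=1 J1 → L=4 J1=1 J2=1
R@2,1 dof=1 J1 → L=4 J1=2 J2=1
add link → L=5 J1=2 J2=1
R@3,1 dof=1 J1 → L=5 J1=3 J2=1
C@4,3 dof=2 J2 → L=5 J1=3 J2=2
add link → L=6 J1=3 J2=2
add link → L=7 J1=3 J2=2
C@6,0 dof=2 J2 → L=7 J1=3 J2=3
R@3,2 dof=1 J1 → L=7 J1=4 J2=3
add link → L=8 J1=4 J2=3
R@1,7 dof=1 J1 → L=8 J1=5 J2=3
P@3,7 dof=1 J1 → L=8 J1=6 J2=3
C@5,0 dof=2 J2 → L=8 J1=6 J2=4
M=3(L−1)−2J1−J2=3·7−2·6−4=5

M = 5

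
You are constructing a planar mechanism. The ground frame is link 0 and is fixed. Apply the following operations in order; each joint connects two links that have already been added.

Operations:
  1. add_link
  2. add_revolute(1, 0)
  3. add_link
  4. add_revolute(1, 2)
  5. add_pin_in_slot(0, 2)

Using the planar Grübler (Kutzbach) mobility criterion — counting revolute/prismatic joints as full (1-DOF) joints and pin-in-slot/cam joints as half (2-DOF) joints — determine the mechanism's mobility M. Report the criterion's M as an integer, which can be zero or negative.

[1;0;0] (link 0 is ground)
L+ [2;0;0]
R(1,0)∈J1 [2;1;0]
L+ [3;1;0]
R(1,2)∈J1 [3;2;0]
PS(0,2)∈J2 [3;2;1]
mobility = 6 − 4 − 1 = 1

M = 1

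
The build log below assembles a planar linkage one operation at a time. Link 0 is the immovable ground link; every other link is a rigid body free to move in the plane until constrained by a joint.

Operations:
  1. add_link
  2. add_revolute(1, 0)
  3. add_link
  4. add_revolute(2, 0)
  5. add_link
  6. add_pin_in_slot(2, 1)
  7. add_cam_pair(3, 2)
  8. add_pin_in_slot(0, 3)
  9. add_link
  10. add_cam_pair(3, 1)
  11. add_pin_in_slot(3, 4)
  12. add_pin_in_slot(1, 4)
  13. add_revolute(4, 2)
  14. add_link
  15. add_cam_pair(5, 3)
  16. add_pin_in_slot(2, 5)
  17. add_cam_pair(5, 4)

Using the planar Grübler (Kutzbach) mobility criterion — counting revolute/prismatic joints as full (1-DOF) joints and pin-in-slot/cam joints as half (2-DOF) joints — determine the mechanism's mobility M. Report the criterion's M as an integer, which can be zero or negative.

(L,J1,J2)=(1,0,0); link0 fixed
link1: (2,0,0)
R 1-0 [J1]: (2,1,0)
link2: (3,1,0)
R 2-0 [J1]: (3,2,0)
link3: (4,2,0)
PS 2-1 [J2]: (4,2,1)
C 3-2 [J2]: (4,2,2)
PS 0-3 [J2]: (4,2,3)
link4: (5,2,3)
C 3-1 [J2]: (5,2,4)
PS 3-4 [J2]: (5,2,5)
PS 1-4 [J2]: (5,2,6)
R 4-2 [J1]: (5,3,6)
link5: (6,3,6)
C 5-3 [J2]: (6,3,7)
PS 2-5 [J2]: (6,3,8)
C 5-4 [J2]: (6,3,9)
Grübler: 3·5 − 2·3 − 9 = 0

M = 0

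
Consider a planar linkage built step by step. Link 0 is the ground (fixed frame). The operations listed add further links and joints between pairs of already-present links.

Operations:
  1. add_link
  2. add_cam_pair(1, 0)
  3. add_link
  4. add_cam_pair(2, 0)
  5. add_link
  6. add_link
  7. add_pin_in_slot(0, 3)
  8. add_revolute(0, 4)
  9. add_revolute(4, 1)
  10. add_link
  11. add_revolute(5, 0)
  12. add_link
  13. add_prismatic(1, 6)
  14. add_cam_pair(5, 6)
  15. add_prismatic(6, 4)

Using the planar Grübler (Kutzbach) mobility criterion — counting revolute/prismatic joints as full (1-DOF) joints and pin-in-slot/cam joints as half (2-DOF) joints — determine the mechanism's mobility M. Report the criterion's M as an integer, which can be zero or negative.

M = 4

link 0 = ground. State L|J1|J2 = 1|0|0
+link1  2|0|0
C(1,0) f=2→J2  2|0|1
+link2  3|0|1
C(2,0) f=2→J2  3|0|2
+link3  4|0|2
+link4  5|0|2
PS(0,3) f=2→J2  5|0|3
R(0,4) f=1→J1  5|1|3
R(4,1) f=1→J1  5|2|3
+link5  6|2|3
R(5,0) f=1→J1  6|3|3
+link6  7|3|3
P(1,6) f=1→J1  7|4|3
C(5,6) f=2→J2  7|4|4
P(6,4) f=1→J1  7|5|4
M = 3(7−1)−2·5−4 = 18−10−4 = 4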